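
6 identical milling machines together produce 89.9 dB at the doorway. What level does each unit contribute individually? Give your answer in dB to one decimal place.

For N identical incoherent sources L_total = L₁ + 10·log₁₀ N, so L₁ = 89.9 − 10·log₁₀(6) = 89.9 − 7.782.

82.1 dB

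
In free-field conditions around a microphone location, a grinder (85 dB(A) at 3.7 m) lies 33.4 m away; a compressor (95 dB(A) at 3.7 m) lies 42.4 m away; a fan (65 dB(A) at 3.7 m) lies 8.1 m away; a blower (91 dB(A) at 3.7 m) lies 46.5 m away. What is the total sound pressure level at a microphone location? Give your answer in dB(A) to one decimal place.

Propagate each source to the receiver with L = L_ref − 20·log₁₀(r/r_ref), then add intensities.
grinder: 85 − 20·log₁₀(33.4/3.7) = 85 − 19.11 = 65.89 dB(A).
compressor: 95 − 20·log₁₀(42.4/3.7) = 95 − 21.18 = 73.82 dB(A).
fan: 65 − 20·log₁₀(8.1/3.7) = 65 − 6.81 = 58.19 dB(A).
blower: 91 − 20·log₁₀(46.5/3.7) = 91 − 21.99 = 69.01 dB(A).
Σ 10^(L/10) = 3.659e+07 → L_total = 10·log₁₀(3.659e+07) = 75.63 dB(A).

75.6 dB(A)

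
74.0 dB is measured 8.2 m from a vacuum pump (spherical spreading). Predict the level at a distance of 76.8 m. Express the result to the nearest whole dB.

For a point source, L₂ = L₁ − 20·log₁₀(r₂/r₁).
L₂ = 74.0 − 20·log₁₀(76.8/8.2) = 74.0 − 19.431 = 54.57 dB.

55 dB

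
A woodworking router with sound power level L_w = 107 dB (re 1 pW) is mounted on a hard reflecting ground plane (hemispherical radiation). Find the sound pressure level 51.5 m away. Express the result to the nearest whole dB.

The power spreads over a hemisphere of area 2π·r², so L_p = L_w − 10·log₁₀(2π·r²).
2π·r² = 1.666e+04 m², 10·log₁₀ of that is 42.218 dB.
L_p = 107 − 42.218 = 64.78 dB.

65 dB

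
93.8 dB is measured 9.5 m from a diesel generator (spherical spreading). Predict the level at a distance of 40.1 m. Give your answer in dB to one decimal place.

Spherical spreading from a point source gives a 20·log₁₀(r₂/r₁) drop.
L₂ = 93.8 − 20·log₁₀(40.1/9.5) = 93.8 − 12.508 = 81.29 dB.

81.3 dB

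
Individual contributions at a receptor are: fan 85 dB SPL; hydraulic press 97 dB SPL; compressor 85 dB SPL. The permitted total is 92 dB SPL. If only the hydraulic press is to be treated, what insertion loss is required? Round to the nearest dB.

The untreated sources together contribute 10^(85/10) + 10^(85/10) = 6.325e+08, i.e. 88.01 dB SPL.
The limit corresponds to 10^(92/10) = 1.585e+09; subtracting the fixed part leaves 9.524e+08 for the hydraulic press, i.e. 89.79 dB SPL.
So the hydraulic press must be reduced from 97 to 89.79 dB SPL: IL = 7.21 dB.

7 dB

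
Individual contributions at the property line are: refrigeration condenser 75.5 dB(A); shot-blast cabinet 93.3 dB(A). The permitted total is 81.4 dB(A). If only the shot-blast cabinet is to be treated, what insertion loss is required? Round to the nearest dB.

Everything except the shot-blast cabinet sums to 10^(75.5/10) = 3.548e+07 in linear terms, 75.50 dB(A).
The limit corresponds to 10^(81.4/10) = 1.380e+08; subtracting the fixed part leaves 1.026e+08 for the shot-blast cabinet, i.e. 80.11 dB(A).
Required insertion loss = 93.3 − 80.11 = 13.19 dB.

13 dB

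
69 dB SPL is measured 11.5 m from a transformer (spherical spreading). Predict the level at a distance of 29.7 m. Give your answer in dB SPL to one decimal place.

For a point source, L₂ = L₁ − 20·log₁₀(r₂/r₁).
L₂ = 69 − 20·log₁₀(29.7/11.5) = 69 − 8.241 = 60.76 dB SPL.

60.8 dB SPL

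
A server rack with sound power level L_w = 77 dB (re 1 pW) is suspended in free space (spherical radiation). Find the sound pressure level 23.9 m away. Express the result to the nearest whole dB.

38 dB

L_p = L_w − 10·log₁₀(4π·r²) with r = 23.9 m.
4π·r² = 7178 m², 10·log₁₀ of that is 38.560 dB.
L_p = 77 − 38.560 = 38.44 dB.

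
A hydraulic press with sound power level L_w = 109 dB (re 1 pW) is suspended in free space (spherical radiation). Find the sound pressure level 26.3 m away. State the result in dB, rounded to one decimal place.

L_p = L_w − 10·log₁₀(4π·r²) with r = 26.3 m.
4π·r² = 8692 m², 10·log₁₀ of that is 39.391 dB.
L_p = 109 − 39.391 = 69.61 dB.

69.6 dB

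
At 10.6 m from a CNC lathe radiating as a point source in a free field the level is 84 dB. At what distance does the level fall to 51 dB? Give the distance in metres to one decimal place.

473.5 m

The 33.0 dB drop corresponds to a distance ratio of 10^(33.0/20) for a point source.
r₂ = 10.6·10^((84−51)/20) = 10.6·10^(33.0/20) = 473.48 m.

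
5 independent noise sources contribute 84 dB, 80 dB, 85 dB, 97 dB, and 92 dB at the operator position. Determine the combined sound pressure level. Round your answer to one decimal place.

Incoherent sources combine by intensity addition: L_total = 10·log₁₀(Σ 10^(L_i/10)).
Σ 10^(L/10) = 10^(84/10) + 10^(80/10) + 10^(85/10) + 10^(97/10) + 10^(92/10) = 7.264e+09.
L_total = 10·log₁₀(7.264e+09) = 98.61 dB.

98.6 dB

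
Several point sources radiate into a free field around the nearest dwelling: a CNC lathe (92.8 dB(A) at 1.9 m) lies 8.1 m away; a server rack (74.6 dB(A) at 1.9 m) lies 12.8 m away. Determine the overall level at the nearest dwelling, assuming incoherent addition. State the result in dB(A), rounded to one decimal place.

80.2 dB(A)

Propagate each source to the receiver with L = L_ref − 20·log₁₀(r/r_ref), then add intensities.
CNC lathe: 92.8 − 20·log₁₀(8.1/1.9) = 92.8 − 12.59 = 80.21 dB(A).
server rack: 74.6 − 20·log₁₀(12.8/1.9) = 74.6 − 16.57 = 58.03 dB(A).
Σ 10^(L/10) = 1.055e+08 → L_total = 10·log₁₀(1.055e+08) = 80.23 dB(A).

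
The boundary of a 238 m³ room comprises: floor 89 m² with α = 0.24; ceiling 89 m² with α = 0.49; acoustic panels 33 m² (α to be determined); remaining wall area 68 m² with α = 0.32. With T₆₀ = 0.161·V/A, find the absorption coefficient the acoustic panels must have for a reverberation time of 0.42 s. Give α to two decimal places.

0.14

Required total absorption A = 0.161·238/0.42 = 91.23 m².
Absorption from the other surfaces = 89·0.24 + 89·0.49 + 68·0.32 = 86.73 m², so the acoustic panels must supply 4.50 m² over 33 m².
α = 4.50/33 = 0.136.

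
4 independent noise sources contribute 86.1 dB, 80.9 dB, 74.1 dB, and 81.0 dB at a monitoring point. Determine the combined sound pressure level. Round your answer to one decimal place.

Incoherent sources combine by intensity addition: L_total = 10·log₁₀(Σ 10^(L_i/10)).
Σ 10^(L/10) = 10^(86.1/10) + 10^(80.9/10) + 10^(74.1/10) + 10^(81.0/10) = 6.820e+08.
L_total = 10·log₁₀(6.820e+08) = 88.34 dB.

88.3 dB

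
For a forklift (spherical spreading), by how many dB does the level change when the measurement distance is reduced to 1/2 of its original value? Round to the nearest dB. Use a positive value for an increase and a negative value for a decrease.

Point-source spreading: ΔL = −20·log₁₀(r₂/r₁).
ΔL = −20·log₁₀(0.5) = +6.02 dB.

+6 dB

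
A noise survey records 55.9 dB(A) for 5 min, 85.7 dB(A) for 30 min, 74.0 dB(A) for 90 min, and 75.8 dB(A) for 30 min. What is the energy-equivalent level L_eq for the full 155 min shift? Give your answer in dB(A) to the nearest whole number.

80 dB(A)

The energy average is taken in the linear domain: L_eq = 10·log₁₀[(Σ tᵢ·10^(Lᵢ/10))/T], T = 155 min.
Σ tᵢ·10^(Lᵢ/10) = 5·10^(55.9/10) + 30·10^(85.7/10) + 90·10^(74.0/10) + 30·10^(75.8/10) = 1.455e+10.
L_eq = 10·log₁₀(1.455e+10/155) = 79.73 dB(A).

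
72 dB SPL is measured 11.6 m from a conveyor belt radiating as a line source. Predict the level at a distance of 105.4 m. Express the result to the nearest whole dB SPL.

Cylindrical spreading from a line source gives a 10·log₁₀(r₂/r₁) drop.
L₂ = 72 − 10·log₁₀(105.4/11.6) = 72 − 9.584 = 62.42 dB SPL.

62 dB SPL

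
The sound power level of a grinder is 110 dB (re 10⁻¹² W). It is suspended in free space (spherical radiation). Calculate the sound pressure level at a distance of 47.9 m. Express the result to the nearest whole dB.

The power spreads over a sphere of area 4π·r², so L_p = L_w − 10·log₁₀(4π·r²).
4π·r² = 2.883e+04 m², 10·log₁₀ of that is 44.599 dB.
L_p = 110 − 44.599 = 65.40 dB.

65 dB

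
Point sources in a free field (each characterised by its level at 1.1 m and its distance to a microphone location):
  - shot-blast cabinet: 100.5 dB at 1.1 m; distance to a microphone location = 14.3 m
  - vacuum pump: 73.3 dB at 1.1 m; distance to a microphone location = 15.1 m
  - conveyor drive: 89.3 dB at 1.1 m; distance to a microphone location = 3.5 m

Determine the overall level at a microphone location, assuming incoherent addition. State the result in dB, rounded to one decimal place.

First find each source's level at the receiver (point-source: −20·log₁₀(r/r_ref)), then combine on an intensity basis.
shot-blast cabinet: 100.5 − 20·log₁₀(14.3/1.1) = 100.5 − 22.28 = 78.22 dB.
vacuum pump: 73.3 − 20·log₁₀(15.1/1.1) = 73.3 − 22.75 = 50.55 dB.
conveyor drive: 89.3 − 20·log₁₀(3.5/1.1) = 89.3 − 10.05 = 79.25 dB.
Σ 10^(L/10) = 1.506e+08 → L_total = 10·log₁₀(1.506e+08) = 81.78 dB.

81.8 dB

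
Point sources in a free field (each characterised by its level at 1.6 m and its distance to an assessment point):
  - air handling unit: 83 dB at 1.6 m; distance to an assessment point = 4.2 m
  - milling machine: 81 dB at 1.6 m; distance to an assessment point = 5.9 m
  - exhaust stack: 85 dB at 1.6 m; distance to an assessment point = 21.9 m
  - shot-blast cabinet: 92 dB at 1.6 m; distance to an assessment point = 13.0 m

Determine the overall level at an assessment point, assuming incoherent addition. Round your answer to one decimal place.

78.1 dB

Propagate each source to the receiver with L = L_ref − 20·log₁₀(r/r_ref), then add intensities.
air handling unit: 83 − 20·log₁₀(4.2/1.6) = 83 − 8.38 = 74.62 dB.
milling machine: 81 − 20·log₁₀(5.9/1.6) = 81 − 11.33 = 69.67 dB.
exhaust stack: 85 − 20·log₁₀(21.9/1.6) = 85 − 22.73 = 62.27 dB.
shot-blast cabinet: 92 − 20·log₁₀(13.0/1.6) = 92 − 18.20 = 73.80 dB.
Σ 10^(L/10) = 6.391e+07 → L_total = 10·log₁₀(6.391e+07) = 78.06 dB.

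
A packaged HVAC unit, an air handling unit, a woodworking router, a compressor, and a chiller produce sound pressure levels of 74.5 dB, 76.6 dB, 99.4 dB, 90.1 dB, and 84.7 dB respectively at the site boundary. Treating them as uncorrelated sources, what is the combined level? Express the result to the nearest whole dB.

For uncorrelated sources the intensities add, so convert each level to linear form, sum, and take 10·log₁₀ of the total.
Σ 10^(L/10) = 10^(74.5/10) + 10^(76.6/10) + 10^(99.4/10) + 10^(90.1/10) + 10^(84.7/10) = 1.010e+10.
L_total = 10·log₁₀(1.010e+10) = 100.04 dB.

100 dB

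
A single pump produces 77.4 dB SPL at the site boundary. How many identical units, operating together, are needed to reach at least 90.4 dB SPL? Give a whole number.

20

Need L₁ + 10·log₁₀ N ≥ 90.4, i.e. log₁₀ N ≥ 1.30.
N ≥ 10^(13.0/10) = 19.953, so N = 20.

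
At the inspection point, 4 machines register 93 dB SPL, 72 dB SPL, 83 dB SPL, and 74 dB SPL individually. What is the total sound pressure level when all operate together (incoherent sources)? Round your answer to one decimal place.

93.5 dB SPL

Incoherent sources combine by intensity addition: L_total = 10·log₁₀(Σ 10^(L_i/10)).
Σ 10^(L/10) = 10^(93/10) + 10^(72/10) + 10^(83/10) + 10^(74/10) = 2.236e+09.
L_total = 10·log₁₀(2.236e+09) = 93.49 dB SPL.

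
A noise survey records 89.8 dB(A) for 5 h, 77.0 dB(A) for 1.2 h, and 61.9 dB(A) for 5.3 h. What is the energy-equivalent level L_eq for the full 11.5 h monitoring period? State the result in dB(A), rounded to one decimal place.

The energy average is taken in the linear domain: L_eq = 10·log₁₀[(Σ tᵢ·10^(Lᵢ/10))/T], T = 11.5 h.
Σ tᵢ·10^(Lᵢ/10) = 5·10^(89.8/10) + 1.2·10^(77.0/10) + 5.3·10^(61.9/10) = 4.843e+09.
L_eq = 10·log₁₀(4.843e+09/11.5) = 86.24 dB(A).

86.2 dB(A)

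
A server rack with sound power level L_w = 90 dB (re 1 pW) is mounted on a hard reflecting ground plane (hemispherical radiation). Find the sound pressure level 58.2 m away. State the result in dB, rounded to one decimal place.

The power spreads over a hemisphere of area 2π·r², so L_p = L_w − 10·log₁₀(2π·r²).
2π·r² = 2.128e+04 m², 10·log₁₀ of that is 43.280 dB.
L_p = 90 − 43.280 = 46.72 dB.

46.7 dB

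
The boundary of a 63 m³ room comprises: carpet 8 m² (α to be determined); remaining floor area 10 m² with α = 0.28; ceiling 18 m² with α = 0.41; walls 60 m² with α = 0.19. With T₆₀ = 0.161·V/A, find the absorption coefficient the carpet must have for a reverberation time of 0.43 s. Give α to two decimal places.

A = 0.161·V/T₆₀ = 0.161·63/0.43 = 23.59 m² sabins.
Absorption from the other surfaces = 10·0.28 + 18·0.41 + 60·0.19 = 21.58 m², so the carpet must supply 2.01 m² over 8 m².
α = 2.01/8 = 0.251.

0.25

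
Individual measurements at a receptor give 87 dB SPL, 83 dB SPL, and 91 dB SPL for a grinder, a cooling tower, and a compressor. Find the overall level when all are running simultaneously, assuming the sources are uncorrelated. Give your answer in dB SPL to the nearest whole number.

For uncorrelated sources the intensities add, so convert each level to linear form, sum, and take 10·log₁₀ of the total.
Σ 10^(L/10) = 10^(87/10) + 10^(83/10) + 10^(91/10) = 1.960e+09.
L_total = 10·log₁₀(1.960e+09) = 92.92 dB SPL.

93 dB SPL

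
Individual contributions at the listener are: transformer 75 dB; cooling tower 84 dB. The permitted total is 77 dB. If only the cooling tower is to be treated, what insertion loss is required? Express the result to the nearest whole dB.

The untreated sources together contribute 10^(75/10) = 3.162e+07, i.e. 75.00 dB.
To meet 77 dB overall, the treated cooling tower may contribute at most 10^(77/10) − 3.162e+07 = 1.850e+07, i.e. 72.67 dB.
So the cooling tower must be reduced from 84 to 72.67 dB: IL = 11.33 dB.

11 dB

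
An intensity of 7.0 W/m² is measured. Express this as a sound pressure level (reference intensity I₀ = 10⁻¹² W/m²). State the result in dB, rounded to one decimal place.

Dividing by I₀ shifts the exponent by 12: I/I₀ = 7.0×10^12.
L = 10·(0.8451 + 12) = 128.45 dB.

128.5 dB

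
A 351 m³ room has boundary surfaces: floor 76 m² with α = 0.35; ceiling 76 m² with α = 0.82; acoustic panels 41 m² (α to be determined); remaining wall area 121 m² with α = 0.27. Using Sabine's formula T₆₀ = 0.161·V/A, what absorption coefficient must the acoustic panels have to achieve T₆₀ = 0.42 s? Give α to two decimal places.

0.32

From T₆₀ = 0.161·V/A, the target T₆₀ = 0.42 s needs A = 0.161·351/0.42 = 134.55 m².
Absorption from the other surfaces = 76·0.35 + 76·0.82 + 121·0.27 = 121.59 m², so the acoustic panels must supply 12.96 m² over 41 m².
α = 12.96/41 = 0.316.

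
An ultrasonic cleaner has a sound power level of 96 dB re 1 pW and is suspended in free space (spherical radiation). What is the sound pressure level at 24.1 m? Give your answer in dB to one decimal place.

57.4 dB

The power spreads over a sphere of area 4π·r², so L_p = L_w − 10·log₁₀(4π·r²).
4π·r² = 7299 m², 10·log₁₀ of that is 38.632 dB.
L_p = 96 − 38.632 = 57.37 dB.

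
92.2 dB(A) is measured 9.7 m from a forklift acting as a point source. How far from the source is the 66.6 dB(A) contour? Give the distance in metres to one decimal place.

184.8 m

For a point source L₁ − L₂ = 20·log₁₀(r₂/r₁), so r₂ = r₁·10^((L₁−L₂)/20).
r₂ = 9.7·10^((92.2−66.6)/20) = 9.7·10^(25.6/20) = 184.83 m.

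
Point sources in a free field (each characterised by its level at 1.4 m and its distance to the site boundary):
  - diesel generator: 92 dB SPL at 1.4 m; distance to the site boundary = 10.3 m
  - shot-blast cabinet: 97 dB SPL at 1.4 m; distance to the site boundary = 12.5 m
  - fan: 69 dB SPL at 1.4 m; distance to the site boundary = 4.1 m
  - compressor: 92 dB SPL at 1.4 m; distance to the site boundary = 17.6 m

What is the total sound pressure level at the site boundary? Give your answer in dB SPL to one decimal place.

First find each source's level at the receiver (point-source: −20·log₁₀(r/r_ref)), then combine on an intensity basis.
diesel generator: 92 − 20·log₁₀(10.3/1.4) = 92 − 17.33 = 74.67 dB SPL.
shot-blast cabinet: 97 − 20·log₁₀(12.5/1.4) = 97 − 19.02 = 77.98 dB SPL.
fan: 69 − 20·log₁₀(4.1/1.4) = 69 − 9.33 = 59.67 dB SPL.
compressor: 92 − 20·log₁₀(17.6/1.4) = 92 − 21.99 = 70.01 dB SPL.
Σ 10^(L/10) = 1.031e+08 → L_total = 10·log₁₀(1.031e+08) = 80.13 dB SPL.

80.1 dB SPL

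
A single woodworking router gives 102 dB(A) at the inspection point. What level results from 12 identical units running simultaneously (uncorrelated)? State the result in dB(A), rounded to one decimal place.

L_total = L₁ + 10·log₁₀ N for N identical incoherent sources.
L_total = 102 + 10·log₁₀(12) = 102 + 10.792 = 112.79 dB(A).

112.8 dB(A)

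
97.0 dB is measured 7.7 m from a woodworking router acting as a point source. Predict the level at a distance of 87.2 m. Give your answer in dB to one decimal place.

Point-source attenuation: ΔL = 20·log₁₀(r₂/r₁) = 20·log₁₀(87.2/7.7) = 21.081 dB.
L₂ = 97.0 − 20·log₁₀(87.2/7.7) = 97.0 − 21.081 = 75.92 dB.

75.9 dB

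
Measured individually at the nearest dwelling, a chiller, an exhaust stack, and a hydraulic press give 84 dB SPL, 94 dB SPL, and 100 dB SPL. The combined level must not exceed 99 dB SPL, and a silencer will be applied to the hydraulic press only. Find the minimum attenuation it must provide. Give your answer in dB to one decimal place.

2.9 dB

Everything except the hydraulic press sums to 10^(84/10) + 10^(94/10) = 2.763e+09 in linear terms, 94.41 dB SPL.
The limit corresponds to 10^(99/10) = 7.943e+09; subtracting the fixed part leaves 5.180e+09 for the hydraulic press, i.e. 97.14 dB SPL.
Required insertion loss = 100 − 97.14 = 2.86 dB.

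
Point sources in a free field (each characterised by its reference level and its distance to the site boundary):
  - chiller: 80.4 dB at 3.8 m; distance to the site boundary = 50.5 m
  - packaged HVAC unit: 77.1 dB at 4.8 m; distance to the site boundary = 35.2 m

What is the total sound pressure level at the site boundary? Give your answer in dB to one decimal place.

First find each source's level at the receiver (point-source: −20·log₁₀(r/r_ref)), then combine on an intensity basis.
chiller: 80.4 − 20·log₁₀(50.5/3.8) = 80.4 − 22.47 = 57.93 dB.
packaged HVAC unit: 77.1 − 20·log₁₀(35.2/4.8) = 77.1 − 17.31 = 59.79 dB.
Σ 10^(L/10) = 1.575e+06 → L_total = 10·log₁₀(1.575e+06) = 61.97 dB.

62.0 dB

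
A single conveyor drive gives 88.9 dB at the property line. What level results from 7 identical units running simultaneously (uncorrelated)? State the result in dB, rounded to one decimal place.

97.4 dB

N identical incoherent sources raise the level by 10·log₁₀ N.
L_total = 88.9 + 10·log₁₀(7) = 88.9 + 8.451 = 97.35 dB.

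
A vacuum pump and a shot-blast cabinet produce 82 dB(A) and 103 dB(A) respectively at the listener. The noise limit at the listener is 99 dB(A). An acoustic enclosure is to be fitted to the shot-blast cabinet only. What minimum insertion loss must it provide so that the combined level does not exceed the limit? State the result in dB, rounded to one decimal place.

Everything except the shot-blast cabinet sums to 10^(82/10) = 1.585e+08 in linear terms, 82.00 dB(A).
To meet 99 dB(A) overall, the treated shot-blast cabinet may contribute at most 10^(99/10) − 1.585e+08 = 7.785e+09, i.e. 98.91 dB(A).
So the shot-blast cabinet must be reduced from 103 to 98.91 dB(A): IL = 4.09 dB.

4.1 dB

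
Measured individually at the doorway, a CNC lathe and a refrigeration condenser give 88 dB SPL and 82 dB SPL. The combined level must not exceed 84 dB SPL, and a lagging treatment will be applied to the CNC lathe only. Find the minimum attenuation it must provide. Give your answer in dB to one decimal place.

8.3 dB

The untreated sources together contribute 10^(82/10) = 1.585e+08, i.e. 82.00 dB SPL.
The limit corresponds to 10^(84/10) = 2.512e+08; subtracting the fixed part leaves 9.270e+07 for the CNC lathe, i.e. 79.67 dB SPL.
Required insertion loss = 88 − 79.67 = 8.33 dB.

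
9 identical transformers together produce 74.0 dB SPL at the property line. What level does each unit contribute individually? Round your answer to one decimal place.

For N identical incoherent sources L_total = L₁ + 10·log₁₀ N, so L₁ = 74.0 − 10·log₁₀(9) = 74.0 − 9.542.

64.5 dB SPL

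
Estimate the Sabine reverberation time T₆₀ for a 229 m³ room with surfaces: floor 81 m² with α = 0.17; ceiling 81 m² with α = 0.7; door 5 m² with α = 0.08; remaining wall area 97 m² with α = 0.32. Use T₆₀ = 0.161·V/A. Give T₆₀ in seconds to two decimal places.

Summing Sᵢαᵢ: 81·0.17 + 81·0.7 + 5·0.08 + 97·0.32 = 101.91 m².
T₆₀ = 0.161·V/A = 0.161·229/101.91 = 0.362 s.

0.36 s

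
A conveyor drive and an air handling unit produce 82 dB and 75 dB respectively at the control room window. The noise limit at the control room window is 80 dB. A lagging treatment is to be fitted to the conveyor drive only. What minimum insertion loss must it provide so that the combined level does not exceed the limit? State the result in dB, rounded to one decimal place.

The untreated sources together contribute 10^(75/10) = 3.162e+07, i.e. 75.00 dB.
The limit corresponds to 10^(80/10) = 1.000e+08; subtracting the fixed part leaves 6.838e+07 for the conveyor drive, i.e. 78.35 dB.
So the conveyor drive must be reduced from 82 to 78.35 dB: IL = 3.65 dB.

3.7 dB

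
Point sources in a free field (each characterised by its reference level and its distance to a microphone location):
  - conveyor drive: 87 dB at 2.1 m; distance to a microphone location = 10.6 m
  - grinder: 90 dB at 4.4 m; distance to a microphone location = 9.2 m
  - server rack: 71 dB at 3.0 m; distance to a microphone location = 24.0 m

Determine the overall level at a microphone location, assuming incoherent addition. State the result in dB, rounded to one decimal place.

First find each source's level at the receiver (point-source: −20·log₁₀(r/r_ref)), then combine on an intensity basis.
conveyor drive: 87 − 20·log₁₀(10.6/2.1) = 87 − 14.06 = 72.94 dB.
grinder: 90 − 20·log₁₀(9.2/4.4) = 90 − 6.41 = 83.59 dB.
server rack: 71 − 20·log₁₀(24.0/3.0) = 71 − 18.06 = 52.94 dB.
Σ 10^(L/10) = 2.486e+08 → L_total = 10·log₁₀(2.486e+08) = 83.96 dB.

84.0 dB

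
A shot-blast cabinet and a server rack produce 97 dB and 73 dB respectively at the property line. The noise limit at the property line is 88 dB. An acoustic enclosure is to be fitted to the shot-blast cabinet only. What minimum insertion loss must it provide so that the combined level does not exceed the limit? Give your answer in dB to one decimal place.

The untreated sources together contribute 10^(73/10) = 1.995e+07, i.e. 73.00 dB.
The limit corresponds to 10^(88/10) = 6.310e+08; subtracting the fixed part leaves 6.110e+08 for the shot-blast cabinet, i.e. 87.86 dB.
Required insertion loss = 97 − 87.86 = 9.14 dB.

9.1 dB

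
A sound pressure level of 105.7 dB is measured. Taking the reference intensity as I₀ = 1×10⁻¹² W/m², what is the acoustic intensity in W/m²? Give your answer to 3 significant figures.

I/I₀ = 10^(105.7/10) = 3.715e+10, so I = 3.715e+10 × 10⁻¹² W/m².

0.0372 W/m²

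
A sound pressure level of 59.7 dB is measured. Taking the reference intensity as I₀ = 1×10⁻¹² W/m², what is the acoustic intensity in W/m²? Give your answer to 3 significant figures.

9.33e-07 W/m²

I = I₀·10^(L/10) = 10⁻¹² × 10^(59.7/10) = 10^(-6.030).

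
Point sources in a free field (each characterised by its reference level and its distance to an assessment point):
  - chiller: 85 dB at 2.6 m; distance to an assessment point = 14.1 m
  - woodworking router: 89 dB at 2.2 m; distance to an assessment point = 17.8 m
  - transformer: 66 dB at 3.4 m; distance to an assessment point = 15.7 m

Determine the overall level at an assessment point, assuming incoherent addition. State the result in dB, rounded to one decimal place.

Apply inverse-square spreading to bring every level to the receiver, then sum 10^(L/10).
chiller: 85 − 20·log₁₀(14.1/2.6) = 85 − 14.68 = 70.32 dB.
woodworking router: 89 − 20·log₁₀(17.8/2.2) = 89 − 18.16 = 70.84 dB.
transformer: 66 − 20·log₁₀(15.7/3.4) = 66 − 13.29 = 52.71 dB.
Σ 10^(L/10) = 2.307e+07 → L_total = 10·log₁₀(2.307e+07) = 73.63 dB.

73.6 dB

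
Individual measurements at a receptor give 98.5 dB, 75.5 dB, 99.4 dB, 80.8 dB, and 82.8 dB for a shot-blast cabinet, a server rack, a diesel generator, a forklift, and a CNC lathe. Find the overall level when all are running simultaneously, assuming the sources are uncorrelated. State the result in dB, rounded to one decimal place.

Incoherent sources combine by intensity addition: L_total = 10·log₁₀(Σ 10^(L_i/10)).
Σ 10^(L/10) = 10^(98.5/10) + 10^(75.5/10) + 10^(99.4/10) + 10^(80.8/10) + 10^(82.8/10) = 1.614e+10.
L_total = 10·log₁₀(1.614e+10) = 102.08 dB.

102.1 dB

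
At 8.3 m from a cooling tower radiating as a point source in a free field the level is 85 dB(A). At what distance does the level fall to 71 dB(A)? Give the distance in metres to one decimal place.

41.6 m

The 14.0 dB drop corresponds to a distance ratio of 10^(14.0/20) for a point source.
r₂ = 8.3·10^((85−71)/20) = 8.3·10^(14.0/20) = 41.60 m.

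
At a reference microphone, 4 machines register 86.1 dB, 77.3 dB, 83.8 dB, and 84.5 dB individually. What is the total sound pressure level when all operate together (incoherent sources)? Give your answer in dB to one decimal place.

For uncorrelated sources the intensities add, so convert each level to linear form, sum, and take 10·log₁₀ of the total.
Σ 10^(L/10) = 10^(86.1/10) + 10^(77.3/10) + 10^(83.8/10) + 10^(84.5/10) = 9.828e+08.
L_total = 10·log₁₀(9.828e+08) = 89.92 dB.

89.9 dB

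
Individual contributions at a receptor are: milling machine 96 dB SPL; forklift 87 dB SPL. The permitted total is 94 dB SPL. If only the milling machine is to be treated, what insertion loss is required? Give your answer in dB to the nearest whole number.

3 dB

Everything except the milling machine sums to 10^(87/10) = 5.012e+08 in linear terms, 87.00 dB SPL.
The limit corresponds to 10^(94/10) = 2.512e+09; subtracting the fixed part leaves 2.011e+09 for the milling machine, i.e. 93.03 dB SPL.
Required insertion loss = 96 − 93.03 = 2.97 dB.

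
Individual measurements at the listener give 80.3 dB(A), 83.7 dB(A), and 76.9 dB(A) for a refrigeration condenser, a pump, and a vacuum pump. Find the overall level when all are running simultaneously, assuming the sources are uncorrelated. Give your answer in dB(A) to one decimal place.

85.9 dB(A)

For uncorrelated sources the intensities add, so convert each level to linear form, sum, and take 10·log₁₀ of the total.
Σ 10^(L/10) = 10^(80.3/10) + 10^(83.7/10) + 10^(76.9/10) = 3.906e+08.
L_total = 10·log₁₀(3.906e+08) = 85.92 dB(A).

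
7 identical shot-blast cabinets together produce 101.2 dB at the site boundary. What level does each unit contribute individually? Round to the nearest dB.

93 dB

7 equal contributions raise the level by 10·log₁₀ 7 = 8.451 dB, so each unit alone gives 101.2 − 8.451.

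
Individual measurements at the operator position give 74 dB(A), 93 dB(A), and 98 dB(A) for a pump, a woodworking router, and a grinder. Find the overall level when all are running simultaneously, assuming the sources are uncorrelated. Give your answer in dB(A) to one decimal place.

For uncorrelated sources the intensities add, so convert each level to linear form, sum, and take 10·log₁₀ of the total.
Σ 10^(L/10) = 10^(74/10) + 10^(93/10) + 10^(98/10) = 8.330e+09.
L_total = 10·log₁₀(8.330e+09) = 99.21 dB(A).

99.2 dB(A)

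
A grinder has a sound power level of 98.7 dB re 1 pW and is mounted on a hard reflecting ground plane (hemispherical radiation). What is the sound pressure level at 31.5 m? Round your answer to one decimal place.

60.8 dB

Free-field hemispherical radiation: L_p = L_w − 10·log₁₀(2π·r²), r = 31.5 m.
2π·r² = 6234 m², 10·log₁₀ of that is 37.948 dB.
L_p = 98.7 − 37.948 = 60.75 dB.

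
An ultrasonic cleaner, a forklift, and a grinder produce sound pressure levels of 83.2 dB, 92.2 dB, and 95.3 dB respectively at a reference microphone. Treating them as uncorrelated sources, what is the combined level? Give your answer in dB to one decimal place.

97.2 dB

For uncorrelated sources the intensities add, so convert each level to linear form, sum, and take 10·log₁₀ of the total.
Σ 10^(L/10) = 10^(83.2/10) + 10^(92.2/10) + 10^(95.3/10) = 5.257e+09.
L_total = 10·log₁₀(5.257e+09) = 97.21 dB.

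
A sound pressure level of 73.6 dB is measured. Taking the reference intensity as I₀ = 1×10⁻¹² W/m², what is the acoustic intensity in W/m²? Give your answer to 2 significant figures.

I = I₀·10^(L/10) = 10⁻¹² × 10^(73.6/10) = 10^(-4.640).

2.3e-05 W/m²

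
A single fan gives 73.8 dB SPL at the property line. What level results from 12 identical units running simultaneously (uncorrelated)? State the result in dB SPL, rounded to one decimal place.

84.6 dB SPL

L_total = L₁ + 10·log₁₀ N for N identical incoherent sources.
L_total = 73.8 + 10·log₁₀(12) = 73.8 + 10.792 = 84.59 dB SPL.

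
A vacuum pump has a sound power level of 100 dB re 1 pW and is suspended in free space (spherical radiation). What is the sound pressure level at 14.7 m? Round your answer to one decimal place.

65.7 dB

The power spreads over a sphere of area 4π·r², so L_p = L_w − 10·log₁₀(4π·r²).
4π·r² = 2715 m², 10·log₁₀ of that is 34.338 dB.
L_p = 100 − 34.338 = 65.66 dB.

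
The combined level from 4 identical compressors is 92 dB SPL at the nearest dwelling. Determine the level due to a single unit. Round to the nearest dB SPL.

86 dB SPL

4 equal contributions raise the level by 10·log₁₀ 4 = 6.021 dB, so each unit alone gives 92 − 6.021.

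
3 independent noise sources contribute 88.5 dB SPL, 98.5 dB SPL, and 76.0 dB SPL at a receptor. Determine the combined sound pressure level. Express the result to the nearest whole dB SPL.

99 dB SPL

Incoherent sources combine by intensity addition: L_total = 10·log₁₀(Σ 10^(L_i/10)).
Σ 10^(L/10) = 10^(88.5/10) + 10^(98.5/10) + 10^(76.0/10) = 7.827e+09.
L_total = 10·log₁₀(7.827e+09) = 98.94 dB SPL.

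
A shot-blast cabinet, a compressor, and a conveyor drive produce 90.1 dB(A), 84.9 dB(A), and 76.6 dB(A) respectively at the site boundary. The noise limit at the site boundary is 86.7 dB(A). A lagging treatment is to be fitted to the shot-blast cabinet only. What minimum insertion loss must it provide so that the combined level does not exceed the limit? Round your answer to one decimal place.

9.6 dB

Fixed contribution from the other sources: Σ 10^(L/10) = 10^(84.9/10) + 10^(76.6/10) = 3.547e+08 (85.50 dB(A)).
The limit corresponds to 10^(86.7/10) = 4.677e+08; subtracting the fixed part leaves 1.130e+08 for the shot-blast cabinet, i.e. 80.53 dB(A).
So the shot-blast cabinet must be reduced from 90.1 to 80.53 dB(A): IL = 9.57 dB.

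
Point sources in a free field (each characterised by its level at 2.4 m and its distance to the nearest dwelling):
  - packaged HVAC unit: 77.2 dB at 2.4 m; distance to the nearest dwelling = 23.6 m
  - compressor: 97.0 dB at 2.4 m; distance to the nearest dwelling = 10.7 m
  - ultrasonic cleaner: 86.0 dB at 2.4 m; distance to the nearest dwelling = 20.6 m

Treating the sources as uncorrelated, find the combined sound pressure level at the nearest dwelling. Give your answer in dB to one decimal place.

First find each source's level at the receiver (point-source: −20·log₁₀(r/r_ref)), then combine on an intensity basis.
packaged HVAC unit: 77.2 − 20·log₁₀(23.6/2.4) = 77.2 − 19.85 = 57.35 dB.
compressor: 97.0 − 20·log₁₀(10.7/2.4) = 97.0 − 12.98 = 84.02 dB.
ultrasonic cleaner: 86.0 − 20·log₁₀(20.6/2.4) = 86.0 − 18.67 = 67.33 dB.
Σ 10^(L/10) = 2.581e+08 → L_total = 10·log₁₀(2.581e+08) = 84.12 dB.

84.1 dB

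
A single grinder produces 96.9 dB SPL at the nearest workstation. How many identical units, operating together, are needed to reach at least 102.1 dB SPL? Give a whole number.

N identical sources give L₁ + 10·log₁₀ N, so require 10·log₁₀ N ≥ 102.1 − 96.9 = 5.2 dB.
N ≥ 10^(5.2/10) = 3.311, so N = 4.

4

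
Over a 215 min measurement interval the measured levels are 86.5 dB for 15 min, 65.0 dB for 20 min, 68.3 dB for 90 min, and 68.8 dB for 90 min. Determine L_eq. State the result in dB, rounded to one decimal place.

75.7 dB

The energy average is taken in the linear domain: L_eq = 10·log₁₀[(Σ tᵢ·10^(Lᵢ/10))/T], T = 215 min.
Σ tᵢ·10^(Lᵢ/10) = 15·10^(86.5/10) + 20·10^(65.0/10) + 90·10^(68.3/10) + 90·10^(68.8/10) = 8.055e+09.
L_eq = 10·log₁₀(8.055e+09/215) = 75.74 dB.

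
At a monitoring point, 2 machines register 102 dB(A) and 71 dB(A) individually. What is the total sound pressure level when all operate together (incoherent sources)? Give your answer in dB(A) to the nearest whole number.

102 dB(A)

For uncorrelated sources the intensities add, so convert each level to linear form, sum, and take 10·log₁₀ of the total.
Σ 10^(L/10) = 10^(102/10) + 10^(71/10) = 1.586e+10.
L_total = 10·log₁₀(1.586e+10) = 102.00 dB(A).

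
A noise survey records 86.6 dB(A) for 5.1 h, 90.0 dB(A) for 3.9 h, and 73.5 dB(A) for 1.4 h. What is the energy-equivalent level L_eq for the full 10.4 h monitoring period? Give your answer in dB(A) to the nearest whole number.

Weight each interval's intensity by its duration and average over T = 10.4 h:
Σ tᵢ·10^(Lᵢ/10) = 5.1·10^(86.6/10) + 3.9·10^(90.0/10) + 1.4·10^(73.5/10) = 6.262e+09.
L_eq = 10·log₁₀(6.262e+09/10.4) = 87.80 dB(A).

88 dB(A)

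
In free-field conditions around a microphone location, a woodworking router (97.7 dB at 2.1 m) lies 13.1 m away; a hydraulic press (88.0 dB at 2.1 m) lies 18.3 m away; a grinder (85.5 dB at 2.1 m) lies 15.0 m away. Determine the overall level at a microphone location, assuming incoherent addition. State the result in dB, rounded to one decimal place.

Propagate each source to the receiver with L = L_ref − 20·log₁₀(r/r_ref), then add intensities.
woodworking router: 97.7 − 20·log₁₀(13.1/2.1) = 97.7 − 15.90 = 81.80 dB.
hydraulic press: 88.0 − 20·log₁₀(18.3/2.1) = 88.0 − 18.80 = 69.20 dB.
grinder: 85.5 − 20·log₁₀(15.0/2.1) = 85.5 − 17.08 = 68.42 dB.
Σ 10^(L/10) = 1.666e+08 → L_total = 10·log₁₀(1.666e+08) = 82.22 dB.

82.2 dB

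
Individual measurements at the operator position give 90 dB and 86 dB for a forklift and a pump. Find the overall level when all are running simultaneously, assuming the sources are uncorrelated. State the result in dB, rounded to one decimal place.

91.5 dB

Incoherent sources combine by intensity addition: L_total = 10·log₁₀(Σ 10^(L_i/10)).
Σ 10^(L/10) = 10^(90/10) + 10^(86/10) = 1.398e+09.
L_total = 10·log₁₀(1.398e+09) = 91.46 dB.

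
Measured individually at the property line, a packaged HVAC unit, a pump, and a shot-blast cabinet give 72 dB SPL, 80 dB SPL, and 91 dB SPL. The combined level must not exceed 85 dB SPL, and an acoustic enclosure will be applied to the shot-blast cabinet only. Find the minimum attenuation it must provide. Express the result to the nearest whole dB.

8 dB

Everything except the shot-blast cabinet sums to 10^(72/10) + 10^(80/10) = 1.158e+08 in linear terms, 80.64 dB SPL.
To meet 85 dB SPL overall, the treated shot-blast cabinet may contribute at most 10^(85/10) − 1.158e+08 = 2.004e+08, i.e. 83.02 dB SPL.
So the shot-blast cabinet must be reduced from 91 to 83.02 dB SPL: IL = 7.98 dB.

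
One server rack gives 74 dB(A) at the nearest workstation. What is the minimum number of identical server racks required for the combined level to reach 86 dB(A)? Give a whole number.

16

Need L₁ + 10·log₁₀ N ≥ 86, i.e. log₁₀ N ≥ 1.20.
N ≥ 10^(12.0/10) = 15.849, so N = 16.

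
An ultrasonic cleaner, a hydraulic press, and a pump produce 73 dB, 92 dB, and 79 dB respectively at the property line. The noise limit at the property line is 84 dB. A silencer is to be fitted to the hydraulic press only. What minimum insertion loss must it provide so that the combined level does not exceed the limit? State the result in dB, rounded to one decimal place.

10.2 dB

The untreated sources together contribute 10^(73/10) + 10^(79/10) = 9.939e+07, i.e. 79.97 dB.
To meet 84 dB overall, the treated hydraulic press may contribute at most 10^(84/10) − 9.939e+07 = 1.518e+08, i.e. 81.81 dB.
So the hydraulic press must be reduced from 92 to 81.81 dB: IL = 10.19 dB.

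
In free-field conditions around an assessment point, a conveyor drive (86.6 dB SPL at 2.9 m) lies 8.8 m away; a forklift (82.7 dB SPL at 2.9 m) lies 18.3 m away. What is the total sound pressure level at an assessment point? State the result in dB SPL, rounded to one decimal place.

Apply inverse-square spreading to bring every level to the receiver, then sum 10^(L/10).
conveyor drive: 86.6 − 20·log₁₀(8.8/2.9) = 86.6 − 9.64 = 76.96 dB SPL.
forklift: 82.7 − 20·log₁₀(18.3/2.9) = 82.7 − 16.00 = 66.70 dB SPL.
Σ 10^(L/10) = 5.432e+07 → L_total = 10·log₁₀(5.432e+07) = 77.35 dB SPL.

77.3 dB SPL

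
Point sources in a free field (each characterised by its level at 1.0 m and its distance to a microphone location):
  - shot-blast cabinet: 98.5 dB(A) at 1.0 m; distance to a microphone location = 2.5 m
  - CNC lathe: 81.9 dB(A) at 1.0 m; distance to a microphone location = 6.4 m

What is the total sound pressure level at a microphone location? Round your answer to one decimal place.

Apply inverse-square spreading to bring every level to the receiver, then sum 10^(L/10).
shot-blast cabinet: 98.5 − 20·log₁₀(2.5/1.0) = 98.5 − 7.96 = 90.54 dB(A).
CNC lathe: 81.9 − 20·log₁₀(6.4/1.0) = 81.9 − 16.12 = 65.78 dB(A).
Σ 10^(L/10) = 1.136e+09 → L_total = 10·log₁₀(1.136e+09) = 90.56 dB(A).

90.6 dB(A)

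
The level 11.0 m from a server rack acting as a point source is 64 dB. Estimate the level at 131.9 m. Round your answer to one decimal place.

Point-source attenuation: ΔL = 20·log₁₀(r₂/r₁) = 20·log₁₀(131.9/11.0) = 21.577 dB.
L₂ = 64 − 20·log₁₀(131.9/11.0) = 64 − 21.577 = 42.42 dB.

42.4 dB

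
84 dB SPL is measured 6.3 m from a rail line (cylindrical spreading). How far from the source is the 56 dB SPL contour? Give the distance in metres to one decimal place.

Line-source spreading drops the level by 10·log₁₀(r₂/r₁); inverting, r₂/r₁ = 10^(ΔL/10).
r₂ = 6.3·10^((84−56)/10) = 6.3·10^(28.0/10) = 3975.03 m.

3975.0 m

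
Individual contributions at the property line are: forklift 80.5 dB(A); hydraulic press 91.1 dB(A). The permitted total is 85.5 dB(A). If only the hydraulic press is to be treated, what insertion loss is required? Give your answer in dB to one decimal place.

7.3 dB

Everything except the hydraulic press sums to 10^(80.5/10) = 1.122e+08 in linear terms, 80.50 dB(A).
The limit corresponds to 10^(85.5/10) = 3.548e+08; subtracting the fixed part leaves 2.426e+08 for the hydraulic press, i.e. 83.85 dB(A).
Required insertion loss = 91.1 − 83.85 = 7.25 dB.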